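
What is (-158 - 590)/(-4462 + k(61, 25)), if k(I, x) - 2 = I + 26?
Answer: 748/4373 ≈ 0.17105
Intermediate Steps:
k(I, x) = 28 + I (k(I, x) = 2 + (I + 26) = 2 + (26 + I) = 28 + I)
(-158 - 590)/(-4462 + k(61, 25)) = (-158 - 590)/(-4462 + (28 + 61)) = -748/(-4462 + 89) = -748/(-4373) = -748*(-1/4373) = 748/4373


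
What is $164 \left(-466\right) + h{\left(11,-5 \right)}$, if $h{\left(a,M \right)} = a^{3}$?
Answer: $-75093$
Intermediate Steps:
$164 \left(-466\right) + h{\left(11,-5 \right)} = 164 \left(-466\right) + 11^{3} = -76424 + 1331 = -75093$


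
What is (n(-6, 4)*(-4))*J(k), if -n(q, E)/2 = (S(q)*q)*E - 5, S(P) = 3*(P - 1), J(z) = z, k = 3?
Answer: 11976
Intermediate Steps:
S(P) = -3 + 3*P (S(P) = 3*(-1 + P) = -3 + 3*P)
n(q, E) = 10 - 2*E*q*(-3 + 3*q) (n(q, E) = -2*(((-3 + 3*q)*q)*E - 5) = -2*((q*(-3 + 3*q))*E - 5) = -2*(E*q*(-3 + 3*q) - 5) = -2*(-5 + E*q*(-3 + 3*q)) = 10 - 2*E*q*(-3 + 3*q))
(n(-6, 4)*(-4))*J(k) = ((10 - 6*4*(-6)*(-1 - 6))*(-4))*3 = ((10 - 6*4*(-6)*(-7))*(-4))*3 = ((10 - 1008)*(-4))*3 = -998*(-4)*3 = 3992*3 = 11976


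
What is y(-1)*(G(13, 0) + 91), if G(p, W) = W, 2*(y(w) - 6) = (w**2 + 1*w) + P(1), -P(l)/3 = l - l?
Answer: 546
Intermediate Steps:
P(l) = 0 (P(l) = -3*(l - l) = -3*0 = 0)
y(w) = 6 + w/2 + w**2/2 (y(w) = 6 + ((w**2 + 1*w) + 0)/2 = 6 + ((w**2 + w) + 0)/2 = 6 + ((w + w**2) + 0)/2 = 6 + (w + w**2)/2 = 6 + (w/2 + w**2/2) = 6 + w/2 + w**2/2)
y(-1)*(G(13, 0) + 91) = (6 + (1/2)*(-1) + (1/2)*(-1)**2)*(0 + 91) = (6 - 1/2 + (1/2)*1)*91 = (6 - 1/2 + 1/2)*91 = 6*91 = 546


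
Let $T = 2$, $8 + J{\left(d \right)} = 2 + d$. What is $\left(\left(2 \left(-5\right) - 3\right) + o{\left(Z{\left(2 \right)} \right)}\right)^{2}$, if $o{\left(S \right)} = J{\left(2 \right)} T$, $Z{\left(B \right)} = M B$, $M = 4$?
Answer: $441$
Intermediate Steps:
$J{\left(d \right)} = -6 + d$ ($J{\left(d \right)} = -8 + \left(2 + d\right) = -6 + d$)
$Z{\left(B \right)} = 4 B$
$o{\left(S \right)} = -8$ ($o{\left(S \right)} = \left(-6 + 2\right) 2 = \left(-4\right) 2 = -8$)
$\left(\left(2 \left(-5\right) - 3\right) + o{\left(Z{\left(2 \right)} \right)}\right)^{2} = \left(\left(2 \left(-5\right) - 3\right) - 8\right)^{2} = \left(\left(-10 - 3\right) - 8\right)^{2} = \left(-13 - 8\right)^{2} = \left(-21\right)^{2} = 441$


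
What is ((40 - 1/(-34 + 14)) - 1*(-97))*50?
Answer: 13705/2 ≈ 6852.5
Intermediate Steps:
((40 - 1/(-34 + 14)) - 1*(-97))*50 = ((40 - 1/(-20)) + 97)*50 = ((40 - 1*(-1/20)) + 97)*50 = ((40 + 1/20) + 97)*50 = (801/20 + 97)*50 = (2741/20)*50 = 13705/2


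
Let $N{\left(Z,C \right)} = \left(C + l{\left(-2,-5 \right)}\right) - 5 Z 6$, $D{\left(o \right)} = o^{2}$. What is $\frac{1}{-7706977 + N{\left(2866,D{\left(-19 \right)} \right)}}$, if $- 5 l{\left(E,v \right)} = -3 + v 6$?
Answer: $- \frac{1}{39313225} \approx -2.5437 \cdot 10^{-8}$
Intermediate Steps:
$l{\left(E,v \right)} = \frac{3}{5} - \frac{6 v}{5}$ ($l{\left(E,v \right)} = - \frac{-3 + v 6}{5} = - \frac{-3 + 6 v}{5} = \frac{3}{5} - \frac{6 v}{5}$)
$N{\left(Z,C \right)} = - 30 Z \left(\frac{33}{5} + C\right)$ ($N{\left(Z,C \right)} = \left(C + \left(\frac{3}{5} - -6\right)\right) - 5 Z 6 = \left(C + \left(\frac{3}{5} + 6\right)\right) \left(- 30 Z\right) = \left(C + \frac{33}{5}\right) \left(- 30 Z\right) = \left(\frac{33}{5} + C\right) \left(- 30 Z\right) = - 30 Z \left(\frac{33}{5} + C\right)$)
$\frac{1}{-7706977 + N{\left(2866,D{\left(-19 \right)} \right)}} = \frac{1}{-7706977 - 17196 \left(33 + 5 \left(-19\right)^{2}\right)} = \frac{1}{-7706977 - 17196 \left(33 + 5 \cdot 361\right)} = \frac{1}{-7706977 - 17196 \left(33 + 1805\right)} = \frac{1}{-7706977 - 17196 \cdot 1838} = \frac{1}{-7706977 - 31606248} = \frac{1}{-39313225} = - \frac{1}{39313225}$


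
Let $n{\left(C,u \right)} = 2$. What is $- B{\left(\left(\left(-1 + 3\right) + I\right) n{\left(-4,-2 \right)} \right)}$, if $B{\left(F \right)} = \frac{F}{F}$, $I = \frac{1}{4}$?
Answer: $-1$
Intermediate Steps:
$I = \frac{1}{4} \approx 0.25$
$B{\left(F \right)} = 1$
$- B{\left(\left(\left(-1 + 3\right) + I\right) n{\left(-4,-2 \right)} \right)} = \left(-1\right) 1 = -1$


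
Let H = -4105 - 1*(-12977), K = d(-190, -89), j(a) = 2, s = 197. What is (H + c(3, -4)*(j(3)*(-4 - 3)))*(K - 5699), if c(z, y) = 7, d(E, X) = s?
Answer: -48274548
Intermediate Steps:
d(E, X) = 197
K = 197
H = 8872 (H = -4105 + 12977 = 8872)
(H + c(3, -4)*(j(3)*(-4 - 3)))*(K - 5699) = (8872 + 7*(2*(-4 - 3)))*(197 - 5699) = (8872 + 7*(2*(-7)))*(-5502) = (8872 + 7*(-14))*(-5502) = (8872 - 98)*(-5502) = 8774*(-5502) = -48274548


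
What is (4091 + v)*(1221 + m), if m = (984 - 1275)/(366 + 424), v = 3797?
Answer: 3803195256/395 ≈ 9.6283e+6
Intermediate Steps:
m = -291/790 ≈ -0.36835
(4091 + v)*(1221 + m) = (4091 + 3797)*(1221 - 291/790) = 7888*(964299/790) = 3803195256/395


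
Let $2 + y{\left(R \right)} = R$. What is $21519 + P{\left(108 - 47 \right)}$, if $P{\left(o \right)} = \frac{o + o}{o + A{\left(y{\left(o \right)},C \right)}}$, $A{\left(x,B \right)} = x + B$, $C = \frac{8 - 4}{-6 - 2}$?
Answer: $\frac{5143285}{239} \approx 21520.0$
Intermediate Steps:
$y{\left(R \right)} = -2 + R$
$C = - \frac{1}{2}$ ($C = \frac{4}{-8} = 4 \left(- \frac{1}{8}\right) = - \frac{1}{2} \approx -0.5$)
$A{\left(x,B \right)} = B + x$
$P{\left(o \right)} = \frac{2 o}{- \frac{5}{2} + 2 o}$ ($P{\left(o \right)} = \frac{o + o}{o + \left(- \frac{1}{2} + \left(-2 + o\right)\right)} = \frac{2 o}{o + \left(- \frac{5}{2} + o\right)} = \frac{2 o}{- \frac{5}{2} + 2 o}$)
$21519 + P{\left(108 - 47 \right)} = 21519 + \frac{4 \left(108 - 47\right)}{-5 + 4 \left(108 - 47\right)} = 21519 + 4 \cdot 61 \frac{1}{-5 + 4 \cdot 61} = 21519 + 4 \cdot 61 \frac{1}{-5 + 244} = 21519 + 4 \cdot 61 \cdot \frac{1}{239} = 21519 + \frac{244}{239} = \frac{5143285}{239}$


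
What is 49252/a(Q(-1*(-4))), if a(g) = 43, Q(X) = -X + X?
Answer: 49252/43 ≈ 1145.4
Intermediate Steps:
Q(X) = 0
49252/a(Q(-1*(-4))) = 49252/43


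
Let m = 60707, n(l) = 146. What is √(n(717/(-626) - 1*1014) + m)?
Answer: √60853 ≈ 246.68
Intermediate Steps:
√(n(717/(-626) - 1*1014) + m) = √(146 + 60707) = √60853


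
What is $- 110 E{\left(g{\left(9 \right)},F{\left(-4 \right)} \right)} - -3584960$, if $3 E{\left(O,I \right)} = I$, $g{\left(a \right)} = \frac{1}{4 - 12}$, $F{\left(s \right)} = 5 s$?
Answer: $\frac{10757080}{3} \approx 3.5857 \cdot 10^{6}$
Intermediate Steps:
$g{\left(a \right)} = - \frac{1}{8}$ ($g{\left(a \right)} = \frac{1}{-8} = - \frac{1}{8}$)
$E{\left(O,I \right)} = \frac{I}{3}$
$- 110 E{\left(g{\left(9 \right)},F{\left(-4 \right)} \right)} - -3584960 = - 110 \frac{5 \left(-4\right)}{3} - -3584960 = - 110 \cdot \frac{1}{3} \left(-20\right) + 3584960 = \left(-110\right) \left(- \frac{20}{3}\right) + 3584960 = \frac{2200}{3} + 3584960 = \frac{10757080}{3}$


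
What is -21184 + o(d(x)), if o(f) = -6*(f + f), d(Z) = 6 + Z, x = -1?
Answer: -21244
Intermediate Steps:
o(f) = -12*f
-21184 + o(d(x)) = -21184 - 12*(6 - 1) = -21184 - 12*5 = -21184 - 60 = -21244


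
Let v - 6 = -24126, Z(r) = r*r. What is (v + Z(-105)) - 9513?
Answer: -22608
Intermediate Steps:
Z(r) = r**2
v = -24120 (v = 6 - 24126 = -24120)
(v + Z(-105)) - 9513 = (-24120 + (-105)**2) - 9513 = (-24120 + 11025) - 9513 = -13095 - 9513 = -22608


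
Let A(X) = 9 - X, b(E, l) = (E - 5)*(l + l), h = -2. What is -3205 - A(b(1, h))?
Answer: -3198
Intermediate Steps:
b(E, l) = 2*l*(-5 + E) (b(E, l) = (-5 + E)*(2*l) = 2*l*(-5 + E))
-3205 - A(b(1, h)) = -3205 - (9 - 2*(-2)*(-5 + 1)) = -3205 - (9 - 2*(-2)*(-4)) = -3205 - (9 - 1*16) = -3205 - (9 - 16) = -3205 - 1*(-7) = -3205 + 7 = -3198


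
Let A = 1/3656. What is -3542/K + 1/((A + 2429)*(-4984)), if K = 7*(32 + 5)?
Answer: -2799447433059/204702676675 ≈ -13.676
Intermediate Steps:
A = 1/3656 ≈ 0.00027352
K = 259 (K = 7*37 = 259)
-3542/K + 1/((A + 2429)*(-4984)) = -3542/259 + 1/((1/3656 + 2429)*(-4984)) = -3542*1/259 - 1/4984/(8880425/3656) = -506/37 + (3656/8880425)*(-1/4984) = -506/37 - 457/5532504775 = -2799447433059/204702676675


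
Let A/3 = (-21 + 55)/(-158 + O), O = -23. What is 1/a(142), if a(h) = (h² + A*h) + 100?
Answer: 181/3653300 ≈ 4.9544e-5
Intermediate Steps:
A = -102/181 (A = 3*((-21 + 55)/(-158 - 23)) = 3*(34/(-181)) = 3*(34*(-1/181)) = 3*(-34/181) = -102/181 ≈ -0.56354)
a(h) = 100 + h² - 102*h/181 (a(h) = (h² - 102*h/181) + 100 = 100 + h² - 102*h/181)
1/a(142) = 1/(100 + 142² - 102/181*142) = 1/(100 + 20164 - 14484/181) = 1/(3653300/181) = 181/3653300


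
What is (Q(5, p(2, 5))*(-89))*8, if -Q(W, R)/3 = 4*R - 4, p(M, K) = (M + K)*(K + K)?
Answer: 589536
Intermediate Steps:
p(M, K) = 2*K*(K + M) (p(M, K) = (K + M)*(2*K) = 2*K*(K + M))
Q(W, R) = 12 - 12*R (Q(W, R) = -3*(4*R - 4) = -3*(-4 + 4*R) = 12 - 12*R)
(Q(5, p(2, 5))*(-89))*8 = ((12 - 24*5*(5 + 2))*(-89))*8 = ((12 - 24*5*7)*(-89))*8 = ((12 - 12*70)*(-89))*8 = ((12 - 840)*(-89))*8 = -828*(-89)*8 = 73692*8 = 589536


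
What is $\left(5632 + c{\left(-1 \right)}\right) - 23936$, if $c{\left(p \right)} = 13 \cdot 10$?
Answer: $-18174$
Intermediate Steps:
$c{\left(p \right)} = 130$
$\left(5632 + c{\left(-1 \right)}\right) - 23936 = \left(5632 + 130\right) - 23936 = 5762 - 23936 = -18174$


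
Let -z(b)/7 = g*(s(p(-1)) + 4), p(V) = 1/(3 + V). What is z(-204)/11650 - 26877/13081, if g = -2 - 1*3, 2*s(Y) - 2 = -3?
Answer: -124605851/60957460 ≈ -2.0441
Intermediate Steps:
s(Y) = -1/2 (s(Y) = 1 + (1/2)*(-3) = 1 - 3/2 = -1/2)
g = -5 (g = -2 - 3 = -5)
z(b) = 245/2 (z(b) = -(-35)*(-1/2 + 4) = -(-35)*7/2 = -7*(-35/2) = 245/2)
z(-204)/11650 - 26877/13081 = (245/2)/11650 - 26877/13081 = (245/2)*(1/11650) - 26877*1/13081 = 49/4660 - 26877/13081 = -124605851/60957460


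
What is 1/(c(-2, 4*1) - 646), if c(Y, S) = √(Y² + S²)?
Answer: -323/208648 - √5/208648 ≈ -0.0015588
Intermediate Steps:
c(Y, S) = √(S² + Y²)
1/(c(-2, 4*1) - 646) = 1/(√((4*1)² + (-2)²) - 646) = 1/(√(4² + 4) - 646) = 1/(√(16 + 4) - 646) = 1/(√20 - 646) = 1/(2*√5 - 646) = 1/(-646 + 2*√5)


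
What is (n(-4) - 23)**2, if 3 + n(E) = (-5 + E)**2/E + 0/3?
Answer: 34225/16 ≈ 2139.1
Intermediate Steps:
n(E) = -3 + (-5 + E)**2/E (n(E) = -3 + ((-5 + E)**2/E + 0/3) = -3 + ((-5 + E)**2/E + 0*(1/3)) = -3 + ((-5 + E)**2/E + 0) = -3 + (-5 + E)**2/E)
(n(-4) - 23)**2 = ((-3 + (-5 - 4)**2/(-4)) - 23)**2 = ((-3 - 1/4*(-9)**2) - 23)**2 = ((-3 - 1/4*81) - 23)**2 = ((-3 - 81/4) - 23)**2 = (-93/4 - 23)**2 = (-185/4)**2 = 34225/16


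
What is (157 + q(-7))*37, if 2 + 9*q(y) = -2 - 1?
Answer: 52096/9 ≈ 5788.4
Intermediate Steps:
q(y) = -5/9 (q(y) = -2/9 + (-2 - 1)/9 = -2/9 + (⅑)*(-3) = -2/9 - ⅓ = -5/9)
(157 + q(-7))*37 = (157 - 5/9)*37 = (1408/9)*37 = 52096/9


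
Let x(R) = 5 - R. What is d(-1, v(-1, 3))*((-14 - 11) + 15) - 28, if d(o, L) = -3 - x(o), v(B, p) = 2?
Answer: 62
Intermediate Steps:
d(o, L) = -8 + o (d(o, L) = -3 - (5 - o) = -3 + (-5 + o) = -8 + o)
d(-1, v(-1, 3))*((-14 - 11) + 15) - 28 = (-8 - 1)*((-14 - 11) + 15) - 28 = -9*(-25 + 15) - 28 = -9*(-10) - 28 = 90 - 28 = 62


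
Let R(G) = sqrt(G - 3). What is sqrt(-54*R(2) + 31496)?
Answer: sqrt(31496 - 54*I) ≈ 177.47 - 0.152*I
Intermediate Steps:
R(G) = sqrt(-3 + G)
sqrt(-54*R(2) + 31496) = sqrt(-54*sqrt(-3 + 2) + 31496) = sqrt(-54*I + 31496) = sqrt(31496 - 54*I)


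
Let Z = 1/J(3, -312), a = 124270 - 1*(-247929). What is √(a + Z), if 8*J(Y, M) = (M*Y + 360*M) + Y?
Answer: √4773914448601767/113253 ≈ 610.08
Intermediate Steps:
a = 372199 (a = 124270 + 247929 = 372199)
J(Y, M) = 45*M + Y/8 + M*Y/8 (J(Y, M) = ((M*Y + 360*M) + Y)/8 = ((360*M + M*Y) + Y)/8 = (Y + 360*M + M*Y)/8 = 45*M + Y/8 + M*Y/8)
Z = -8/113253 (Z = 1/(45*(-312) + (⅛)*3 + (⅛)*(-312)*3) = 1/(-14040 + 3/8 - 117) = 1/(-113253/8) = -8/113253 ≈ -7.0638e-5)
√(a + Z) = √(372199 - 8/113253) = √(42152653339/113253) = √4773914448601767/113253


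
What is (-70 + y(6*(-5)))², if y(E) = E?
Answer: 10000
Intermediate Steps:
(-70 + y(6*(-5)))² = (-70 + 6*(-5))² = (-70 - 30)² = (-100)² = 10000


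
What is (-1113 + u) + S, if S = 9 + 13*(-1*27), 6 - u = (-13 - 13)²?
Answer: -2125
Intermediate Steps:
u = -670 (u = 6 - (-13 - 13)² = 6 - 1*(-26)² = 6 - 1*676 = 6 - 676 = -670)
S = -342 (S = 9 + 13*(-27) = 9 - 351 = -342)
(-1113 + u) + S = (-1113 - 670) - 342 = -1783 - 342 = -2125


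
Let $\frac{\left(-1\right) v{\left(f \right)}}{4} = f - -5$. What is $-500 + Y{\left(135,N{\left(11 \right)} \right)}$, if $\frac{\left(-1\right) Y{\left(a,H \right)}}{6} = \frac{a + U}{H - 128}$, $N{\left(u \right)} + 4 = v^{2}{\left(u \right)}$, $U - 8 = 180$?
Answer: $- \frac{991969}{1982} \approx -500.49$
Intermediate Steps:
$v{\left(f \right)} = -20 - 4 f$ ($v{\left(f \right)} = - 4 \left(f - -5\right) = - 4 \left(f + 5\right) = - 4 \left(5 + f\right) = -20 - 4 f$)
$U = 188$ ($U = 8 + 180 = 188$)
$N{\left(u \right)} = -4 + \left(-20 - 4 u\right)^{2}$
$Y{\left(a,H \right)} = - \frac{6 \left(188 + a\right)}{-128 + H}$ ($Y{\left(a,H \right)} = - 6 \frac{a + 188}{H - 128} = - 6 \frac{188 + a}{-128 + H} = - \frac{6 \left(188 + a\right)}{-128 + H}$)
$-500 + Y{\left(135,N{\left(11 \right)} \right)} = -500 + \frac{6 \left(-188 - 135\right)}{-128 - \left(4 - 16 \left(5 + 11\right)^{2}\right)} = -500 + \frac{6 \left(-188 - 135\right)}{-128 - \left(4 - 16 \cdot 16^{2}\right)} = -500 + 6 \frac{1}{-128 + \left(-4 + 16 \cdot 256\right)} \left(-323\right) = -500 + 6 \frac{1}{-128 + \left(-4 + 4096\right)} \left(-323\right) = -500 + 6 \frac{1}{-128 + 4092} \left(-323\right) = -500 + 6 \cdot \frac{1}{3964} \left(-323\right) = -500 - \frac{969}{1982} = - \frac{991969}{1982}$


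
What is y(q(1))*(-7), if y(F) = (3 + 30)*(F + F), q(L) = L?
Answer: -462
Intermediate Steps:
y(F) = 66*F (y(F) = 33*(2*F) = 66*F)
y(q(1))*(-7) = (66*1)*(-7) = 66*(-7) = -462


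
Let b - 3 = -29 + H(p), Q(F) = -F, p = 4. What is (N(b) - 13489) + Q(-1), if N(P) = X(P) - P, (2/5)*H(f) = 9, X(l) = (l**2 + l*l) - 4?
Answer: -13464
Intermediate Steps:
X(l) = -4 + 2*l**2 (X(l) = (l**2 + l**2) - 4 = 2*l**2 - 4 = -4 + 2*l**2)
H(f) = 45/2 (H(f) = (5/2)*9 = 45/2)
b = -7/2 (b = 3 + (-29 + 45/2) = 3 - 13/2 = -7/2 ≈ -3.5000)
N(P) = -4 - P + 2*P**2 (N(P) = (-4 + 2*P**2) - P = -4 - P + 2*P**2)
(N(b) - 13489) + Q(-1) = ((-4 - 1*(-7/2) + 2*(-7/2)**2) - 13489) - 1*(-1) = ((-4 + 7/2 + 2*(49/4)) - 13489) + 1 = ((-4 + 7/2 + 49/2) - 13489) + 1 = (24 - 13489) + 1 = -13465 + 1 = -13464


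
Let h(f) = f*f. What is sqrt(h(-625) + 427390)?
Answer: sqrt(818015) ≈ 904.44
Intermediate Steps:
h(f) = f**2
sqrt(h(-625) + 427390) = sqrt((-625)**2 + 427390) = sqrt(390625 + 427390) = sqrt(818015)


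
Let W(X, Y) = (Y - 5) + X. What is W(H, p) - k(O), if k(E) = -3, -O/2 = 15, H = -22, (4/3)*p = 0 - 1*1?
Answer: -99/4 ≈ -24.750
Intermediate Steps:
p = -3/4 (p = 3*(0 - 1*1)/4 = 3*(0 - 1)/4 = (3/4)*(-1) = -3/4 ≈ -0.75000)
W(X, Y) = -5 + X + Y (W(X, Y) = (-5 + Y) + X = -5 + X + Y)
O = -30 (O = -2*15 = -30)
W(H, p) - k(O) = (-5 - 22 - 3/4) - 1*(-3) = -111/4 + 3 = -99/4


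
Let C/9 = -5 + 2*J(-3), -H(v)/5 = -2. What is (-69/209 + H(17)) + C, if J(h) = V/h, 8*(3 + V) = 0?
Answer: -3622/209 ≈ -17.330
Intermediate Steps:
V = -3 (V = -3 + (⅛)*0 = -3 + 0 = -3)
J(h) = -3/h
H(v) = 10 (H(v) = -5*(-2) = 10)
C = -27 (C = 9*(-5 + 2*(-3/(-3))) = 9*(-5 + 2*(-3*(-⅓))) = 9*(-5 + 2*1) = 9*(-5 + 2) = 9*(-3) = -27)
(-69/209 + H(17)) + C = (-69/209 + 10) - 27 = 2021/209 - 27 = -3622/209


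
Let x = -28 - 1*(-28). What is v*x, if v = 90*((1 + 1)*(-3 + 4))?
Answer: 0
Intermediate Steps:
x = 0 (x = -28 + 28 = 0)
v = 180 (v = 90*(2*1) = 90*2 = 180)
v*x = 180*0 = 0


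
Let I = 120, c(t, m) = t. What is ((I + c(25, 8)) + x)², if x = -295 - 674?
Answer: 678976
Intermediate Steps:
x = -969
((I + c(25, 8)) + x)² = ((120 + 25) - 969)² = (145 - 969)² = (-824)² = 678976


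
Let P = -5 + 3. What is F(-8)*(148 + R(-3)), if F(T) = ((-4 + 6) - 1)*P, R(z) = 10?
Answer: -316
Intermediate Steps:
P = -2
F(T) = -2 (F(T) = ((-4 + 6) - 1)*(-2) = (2 - 1)*(-2) = 1*(-2) = -2)
F(-8)*(148 + R(-3)) = -2*(148 + 10) = -2*158 = -316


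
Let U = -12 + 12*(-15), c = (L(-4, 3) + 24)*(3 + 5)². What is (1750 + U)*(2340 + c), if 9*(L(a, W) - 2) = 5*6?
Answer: 19711816/3 ≈ 6.5706e+6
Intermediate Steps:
L(a, W) = 16/3 (L(a, W) = 2 + (5*6)/9 = 2 + (⅑)*30 = 2 + 10/3 = 16/3)
c = 5632/3 (c = (16/3 + 24)*(3 + 5)² = (88/3)*8² = (88/3)*64 = 5632/3 ≈ 1877.3)
U = -192 (U = -12 - 180 = -192)
(1750 + U)*(2340 + c) = (1750 - 192)*(2340 + 5632/3) = 1558*(12652/3) = 19711816/3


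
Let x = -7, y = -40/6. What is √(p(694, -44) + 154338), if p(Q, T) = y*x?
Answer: √1389462/3 ≈ 392.92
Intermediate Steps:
y = -20/3 (y = -40*⅙ = -20/3 ≈ -6.6667)
p(Q, T) = 140/3 (p(Q, T) = -20/3*(-7) = 140/3)
√(p(694, -44) + 154338) = √(140/3 + 154338) = √(463154/3) = √1389462/3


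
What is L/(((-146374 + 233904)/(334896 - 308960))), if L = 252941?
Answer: 3280138888/43765 ≈ 74949.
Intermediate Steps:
L/(((-146374 + 233904)/(334896 - 308960))) = 252941/(((-146374 + 233904)/(334896 - 308960))) = 252941/((87530/25936)) = 252941/((87530*(1/25936))) = 252941/(43765/12968) = 252941*(12968/43765) = 3280138888/43765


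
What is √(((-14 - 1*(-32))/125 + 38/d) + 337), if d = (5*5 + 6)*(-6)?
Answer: 2*√455342415/2325 ≈ 18.356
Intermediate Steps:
d = -186 (d = (25 + 6)*(-6) = 31*(-6) = -186)
√(((-14 - 1*(-32))/125 + 38/d) + 337) = √(((-14 - 1*(-32))/125 + 38/(-186)) + 337) = √(((-14 + 32)*(1/125) + 38*(-1/186)) + 337) = √((18*(1/125) - 19/93) + 337) = √((18/125 - 19/93) + 337) = √(-701/11625 + 337) = √(3916924/11625) = 2*√455342415/2325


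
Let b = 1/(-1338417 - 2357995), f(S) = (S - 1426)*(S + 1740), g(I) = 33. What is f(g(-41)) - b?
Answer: -9129357697067/3696412 ≈ -2.4698e+6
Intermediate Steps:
f(S) = (-1426 + S)*(1740 + S)
b = -1/3696412 (b = 1/(-3696412) = -1/3696412 ≈ -2.7053e-7)
f(g(-41)) - b = (-2481240 + 33**2 + 314*33) - 1*(-1/3696412) = (-2481240 + 1089 + 10362) + 1/3696412 = -2469789 + 1/3696412 = -9129357697067/3696412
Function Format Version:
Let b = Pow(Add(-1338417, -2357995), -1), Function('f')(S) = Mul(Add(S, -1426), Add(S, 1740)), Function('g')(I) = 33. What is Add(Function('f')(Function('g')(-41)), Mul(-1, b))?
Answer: Rational(-9129357697067, 3696412) ≈ -2.4698e+6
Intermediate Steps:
Function('f')(S) = Mul(Add(-1426, S), Add(1740, S))
b = Rational(-1, 3696412) (b = Pow(-3696412, -1) = Rational(-1, 3696412) ≈ -2.7053e-7)
Add(Function('f')(Function('g')(-41)), Mul(-1, b)) = Add(Add(-2481240, Pow(33, 2), Mul(314, 33)), Mul(-1, Rational(-1, 3696412))) = Add(Add(-2481240, 1089, 10362), Rational(1, 3696412)) = Add(-2469789, Rational(1, 3696412)) = Rational(-9129357697067, 3696412)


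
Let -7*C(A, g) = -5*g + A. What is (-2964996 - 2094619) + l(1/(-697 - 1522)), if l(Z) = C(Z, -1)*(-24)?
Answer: -78590733539/15533 ≈ -5.0596e+6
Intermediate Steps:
C(A, g) = -A/7 + 5*g/7 (C(A, g) = -(-5*g + A)/7 = -(A - 5*g)/7 = -A/7 + 5*g/7)
l(Z) = 120/7 + 24*Z/7 (l(Z) = (-Z/7 + (5/7)*(-1))*(-24) = (-Z/7 - 5/7)*(-24) = (-5/7 - Z/7)*(-24) = 120/7 + 24*Z/7)
(-2964996 - 2094619) + l(1/(-697 - 1522)) = (-2964996 - 2094619) + (120/7 + 24/(7*(-697 - 1522))) = -5059615 + (120/7 + (24/7)/(-2219)) = -5059615 + (120/7 + (24/7)*(-1/2219)) = -5059615 + (120/7 - 24/15533) = -5059615 + 266256/15533 = -78590733539/15533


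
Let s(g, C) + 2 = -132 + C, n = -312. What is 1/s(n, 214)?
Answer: 1/80 ≈ 0.012500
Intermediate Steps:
s(g, C) = -134 + C (s(g, C) = -2 + (-132 + C) = -134 + C)
1/s(n, 214) = 1/(-134 + 214) = 1/80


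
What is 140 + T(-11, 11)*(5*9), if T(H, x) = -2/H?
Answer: 1630/11 ≈ 148.18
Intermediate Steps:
140 + T(-11, 11)*(5*9) = 140 + (-2/(-11))*(5*9) = 140 - 2*(-1/11)*45 = 140 + (2/11)*45 = 140 + 90/11 = 1630/11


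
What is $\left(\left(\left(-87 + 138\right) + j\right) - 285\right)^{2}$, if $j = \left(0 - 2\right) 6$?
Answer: $60516$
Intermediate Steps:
$j = -12$ ($j = \left(-2\right) 6 = -12$)
$\left(\left(\left(-87 + 138\right) + j\right) - 285\right)^{2} = \left(\left(\left(-87 + 138\right) - 12\right) - 285\right)^{2} = \left(\left(51 - 12\right) - 285\right)^{2} = \left(39 - 285\right)^{2} = \left(-246\right)^{2} = 60516$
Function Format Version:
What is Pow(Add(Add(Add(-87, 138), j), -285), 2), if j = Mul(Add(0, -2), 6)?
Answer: 60516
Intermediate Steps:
j = -12 (j = Mul(-2, 6) = -12)
Pow(Add(Add(Add(-87, 138), j), -285), 2) = Pow(Add(Add(Add(-87, 138), -12), -285), 2) = Pow(Add(Add(51, -12), -285), 2) = Pow(Add(39, -285), 2) = Pow(-246, 2) = 60516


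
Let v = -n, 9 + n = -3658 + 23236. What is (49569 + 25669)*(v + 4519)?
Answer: -1132331900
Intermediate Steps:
n = 19569 (n = -9 + (-3658 + 23236) = -9 + 19578 = 19569)
v = -19569 (v = -1*19569 = -19569)
(49569 + 25669)*(v + 4519) = (49569 + 25669)*(-19569 + 4519) = 75238*(-15050) = -1132331900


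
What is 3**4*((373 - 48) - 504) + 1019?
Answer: -13480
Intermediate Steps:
3**4*((373 - 48) - 504) + 1019 = 81*(325 - 504) + 1019 = 81*(-179) + 1019 = -14499 + 1019 = -13480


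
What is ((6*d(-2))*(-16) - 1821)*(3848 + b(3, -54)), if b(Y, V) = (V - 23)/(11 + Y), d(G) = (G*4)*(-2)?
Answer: -25798545/2 ≈ -1.2899e+7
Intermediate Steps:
d(G) = -8*G (d(G) = (4*G)*(-2) = -8*G)
b(Y, V) = (-23 + V)/(11 + Y)
((6*d(-2))*(-16) - 1821)*(3848 + b(3, -54)) = ((6*(-8*(-2)))*(-16) - 1821)*(3848 + (-23 - 54)/(11 + 3)) = ((6*16)*(-16) - 1821)*(3848 - 77/14) = (96*(-16) - 1821)*(3848 + (1/14)*(-77)) = (-1536 - 1821)*(3848 - 11/2) = -3357*7685/2 = -25798545/2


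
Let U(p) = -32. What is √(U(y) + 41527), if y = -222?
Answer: √41495 ≈ 203.70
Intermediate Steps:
√(U(y) + 41527) = √(-32 + 41527) = √41495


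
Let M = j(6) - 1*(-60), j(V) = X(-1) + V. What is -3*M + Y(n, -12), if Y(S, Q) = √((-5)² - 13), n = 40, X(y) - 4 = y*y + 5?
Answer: -228 + 2*√3 ≈ -224.54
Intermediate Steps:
X(y) = 9 + y² (X(y) = 4 + (y*y + 5) = 4 + (y² + 5) = 4 + (5 + y²) = 9 + y²)
j(V) = 10 + V (j(V) = (9 + (-1)²) + V = (9 + 1) + V = 10 + V)
M = 76 (M = (10 + 6) - 1*(-60) = 16 + 60 = 76)
Y(S, Q) = 2*√3 (Y(S, Q) = √(25 - 13) = √12 = 2*√3)
-3*M + Y(n, -12) = -3*76 + 2*√3 = -228 + 2*√3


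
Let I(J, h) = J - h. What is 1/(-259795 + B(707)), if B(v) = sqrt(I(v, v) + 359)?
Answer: -259795/67493441666 - sqrt(359)/67493441666 ≈ -3.8495e-6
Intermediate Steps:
B(v) = sqrt(359) (B(v) = sqrt((v - v) + 359) = sqrt(0 + 359) = sqrt(359))
1/(-259795 + B(707)) = 1/(-259795 + sqrt(359))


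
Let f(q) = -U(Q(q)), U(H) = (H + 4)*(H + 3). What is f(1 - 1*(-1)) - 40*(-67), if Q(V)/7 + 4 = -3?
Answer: 610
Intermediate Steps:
Q(V) = -49 (Q(V) = -28 + 7*(-3) = -28 - 21 = -49)
U(H) = (3 + H)*(4 + H) (U(H) = (4 + H)*(3 + H) = (3 + H)*(4 + H))
f(q) = -2070 (f(q) = -(12 + (-49)² + 7*(-49)) = -(12 + 2401 - 343) = -1*2070 = -2070)
f(1 - 1*(-1)) - 40*(-67) = -2070 - 40*(-67) = -2070 + 2680 = 610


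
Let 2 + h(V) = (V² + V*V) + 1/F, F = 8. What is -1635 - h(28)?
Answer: -25609/8 ≈ -3201.1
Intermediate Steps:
h(V) = -15/8 + 2*V² (h(V) = -2 + ((V² + V*V) + 1/8) = -2 + ((V² + V²) + ⅛) = -2 + (2*V² + ⅛) = -2 + (⅛ + 2*V²) = -15/8 + 2*V²)
-1635 - h(28) = -1635 - (-15/8 + 2*28²) = -1635 - (-15/8 + 2*784) = -1635 - (-15/8 + 1568) = -1635 - 1*12529/8 = -1635 - 12529/8 = -25609/8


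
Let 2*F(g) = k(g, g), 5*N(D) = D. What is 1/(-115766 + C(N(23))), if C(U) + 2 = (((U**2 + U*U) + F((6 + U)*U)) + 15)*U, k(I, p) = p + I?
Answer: -125/14410004 ≈ -8.6745e-6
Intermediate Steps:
N(D) = D/5
k(I, p) = I + p
F(g) = g (F(g) = (g + g)/2 = (2*g)/2 = g)
C(U) = -2 + U*(15 + 2*U**2 + U*(6 + U)) (C(U) = -2 + (((U**2 + U*U) + (6 + U)*U) + 15)*U = -2 + (((U**2 + U**2) + U*(6 + U)) + 15)*U = -2 + ((2*U**2 + U*(6 + U)) + 15)*U = -2 + (15 + 2*U**2 + U*(6 + U))*U = -2 + U*(15 + 2*U**2 + U*(6 + U)))
1/(-115766 + C(N(23))) = 1/(-115766 + (-2 + 3*((1/5)*23)**3 + 6*((1/5)*23)**2 + 15*((1/5)*23))) = 1/(-115766 + (-2 + 3*(23/5)**3 + 6*(23/5)**2 + 15*(23/5))) = 1/(-115766 + (-2 + 3*(12167/125) + 6*(529/25) + 69)) = 1/(-115766 + (-2 + 36501/125 + 3174/25 + 69)) = 1/(-115766 + 60746/125) = 1/(-14410004/125) = -125/14410004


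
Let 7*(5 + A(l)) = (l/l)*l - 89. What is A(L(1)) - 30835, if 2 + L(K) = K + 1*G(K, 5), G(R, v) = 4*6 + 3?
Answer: -30849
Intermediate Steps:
G(R, v) = 27 (G(R, v) = 24 + 3 = 27)
L(K) = 25 + K (L(K) = -2 + (K + 1*27) = -2 + (K + 27) = -2 + (27 + K) = 25 + K)
A(l) = -124/7 + l/7 (A(l) = -5 + ((l/l)*l - 89)/7 = -5 + (1*l - 89)/7 = -5 + (l - 89)/7 = -5 + (-89 + l)/7 = -5 + (-89/7 + l/7) = -124/7 + l/7)
A(L(1)) - 30835 = (-124/7 + (25 + 1)/7) - 30835 = (-124/7 + (1/7)*26) - 30835 = (-124/7 + 26/7) - 30835 = -14 - 30835 = -30849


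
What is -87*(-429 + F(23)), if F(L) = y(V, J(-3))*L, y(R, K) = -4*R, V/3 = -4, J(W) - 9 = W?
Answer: -58725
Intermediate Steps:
J(W) = 9 + W
V = -12 (V = 3*(-4) = -12)
F(L) = 48*L (F(L) = (-4*(-12))*L = 48*L)
-87*(-429 + F(23)) = -87*(-429 + 48*23) = -87*(-429 + 1104) = -87*675 = -58725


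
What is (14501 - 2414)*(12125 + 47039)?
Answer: 715115268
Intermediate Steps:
(14501 - 2414)*(12125 + 47039) = 12087*59164 = 715115268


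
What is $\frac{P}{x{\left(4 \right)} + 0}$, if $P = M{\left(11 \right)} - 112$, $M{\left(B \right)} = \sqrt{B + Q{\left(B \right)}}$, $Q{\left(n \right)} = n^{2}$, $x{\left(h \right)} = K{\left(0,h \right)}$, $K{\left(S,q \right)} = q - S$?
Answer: $-28 + \frac{\sqrt{33}}{2} \approx -25.128$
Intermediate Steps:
$x{\left(h \right)} = h$ ($x{\left(h \right)} = h - 0 = h + 0 = h$)
$M{\left(B \right)} = \sqrt{B + B^{2}}$
$P = -112 + 2 \sqrt{33}$ ($P = \sqrt{11 \left(1 + 11\right)} - 112 = \sqrt{11 \cdot 12} - 112 = \sqrt{132} - 112 = 2 \sqrt{33} - 112 = -112 + 2 \sqrt{33} \approx -100.51$)
$\frac{P}{x{\left(4 \right)} + 0} = \frac{-112 + 2 \sqrt{33}}{4 + 0} = \frac{-112 + 2 \sqrt{33}}{4} = \left(-112 + 2 \sqrt{33}\right) \frac{1}{4} = -28 + \frac{\sqrt{33}}{2}$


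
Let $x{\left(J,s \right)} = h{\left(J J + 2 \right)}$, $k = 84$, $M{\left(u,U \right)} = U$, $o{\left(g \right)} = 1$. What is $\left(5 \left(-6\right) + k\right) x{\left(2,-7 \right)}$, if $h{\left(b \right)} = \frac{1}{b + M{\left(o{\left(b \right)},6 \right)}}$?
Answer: $\frac{9}{2} \approx 4.5$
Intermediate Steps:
$h{\left(b \right)} = \frac{1}{6 + b}$ ($h{\left(b \right)} = \frac{1}{b + 6} = \frac{1}{6 + b}$)
$x{\left(J,s \right)} = \frac{1}{8 + J^{2}}$ ($x{\left(J,s \right)} = \frac{1}{6 + \left(J J + 2\right)} = \frac{1}{6 + \left(J^{2} + 2\right)} = \frac{1}{6 + \left(2 + J^{2}\right)} = \frac{1}{8 + J^{2}}$)
$\left(5 \left(-6\right) + k\right) x{\left(2,-7 \right)} = \frac{5 \left(-6\right) + 84}{8 + 2^{2}} = \frac{-30 + 84}{8 + 4} = \frac{54}{12} = 54 \cdot \frac{1}{12} = \frac{9}{2}$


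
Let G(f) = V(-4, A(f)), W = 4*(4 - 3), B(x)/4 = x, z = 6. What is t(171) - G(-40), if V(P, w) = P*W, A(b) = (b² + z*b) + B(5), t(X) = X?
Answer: 187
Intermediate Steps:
B(x) = 4*x
W = 4 (W = 4*1 = 4)
A(b) = 20 + b² + 6*b (A(b) = (b² + 6*b) + 4*5 = (b² + 6*b) + 20 = 20 + b² + 6*b)
V(P, w) = 4*P (V(P, w) = P*4 = 4*P)
G(f) = -16 (G(f) = 4*(-4) = -16)
t(171) - G(-40) = 171 - 1*(-16) = 171 + 16 = 187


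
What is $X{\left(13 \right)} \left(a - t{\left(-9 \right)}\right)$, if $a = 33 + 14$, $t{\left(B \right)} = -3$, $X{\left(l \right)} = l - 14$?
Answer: $-50$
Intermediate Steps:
$X{\left(l \right)} = -14 + l$
$a = 47$
$X{\left(13 \right)} \left(a - t{\left(-9 \right)}\right) = \left(-14 + 13\right) \left(47 - -3\right) = - (47 + 3) = \left(-1\right) 50 = -50$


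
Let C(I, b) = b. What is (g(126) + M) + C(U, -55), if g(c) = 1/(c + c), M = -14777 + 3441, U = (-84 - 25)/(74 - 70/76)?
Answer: -2870531/252 ≈ -11391.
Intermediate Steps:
U = -4142/2777 (U = -109/(74 - 70*1/76) = -109/(74 - 35/38) = -109/2777/38 = -109*38/2777 = -4142/2777 ≈ -1.4915)
M = -11336
g(c) = 1/(2*c)
(g(126) + M) + C(U, -55) = ((½)/126 - 11336) - 55 = ((½)*(1/126) - 11336) - 55 = (1/252 - 11336) - 55 = -2856671/252 - 55 = -2870531/252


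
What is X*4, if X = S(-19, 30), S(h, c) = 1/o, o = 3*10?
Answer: 2/15 ≈ 0.13333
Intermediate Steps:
o = 30
S(h, c) = 1/30
X = 1/30 ≈ 0.033333
X*4 = (1/30)*4 = 2/15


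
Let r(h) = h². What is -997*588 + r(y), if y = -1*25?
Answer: -585611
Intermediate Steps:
y = -25
-997*588 + r(y) = -997*588 + (-25)² = -586236 + 625 = -585611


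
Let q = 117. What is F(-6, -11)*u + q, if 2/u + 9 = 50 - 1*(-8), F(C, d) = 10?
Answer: 5753/49 ≈ 117.41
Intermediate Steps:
u = 2/49 (u = 2/(-9 + (50 - 1*(-8))) = 2/(-9 + (50 + 8)) = 2/(-9 + 58) = 2/49 ≈ 0.040816)
F(-6, -11)*u + q = 10*(2/49) + 117 = 20/49 + 117 = 5753/49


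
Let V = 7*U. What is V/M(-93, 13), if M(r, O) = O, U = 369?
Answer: 2583/13 ≈ 198.69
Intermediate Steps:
V = 2583 (V = 7*369 = 2583)
V/M(-93, 13) = 2583/13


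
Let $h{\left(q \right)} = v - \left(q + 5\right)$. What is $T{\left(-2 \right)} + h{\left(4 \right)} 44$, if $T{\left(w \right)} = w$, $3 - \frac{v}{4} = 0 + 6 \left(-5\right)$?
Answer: $5410$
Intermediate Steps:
$v = 132$ ($v = 12 - 4 \left(0 + 6 \left(-5\right)\right) = 12 - 4 \left(0 - 30\right) = 12 - -120 = 12 + 120 = 132$)
$h{\left(q \right)} = 127 - q$ ($h{\left(q \right)} = 132 - \left(q + 5\right) = 132 - \left(5 + q\right) = 127 - q$)
$T{\left(-2 \right)} + h{\left(4 \right)} 44 = -2 + \left(127 - 4\right) 44 = -2 + 123 \cdot 44 = -2 + 5412 = 5410$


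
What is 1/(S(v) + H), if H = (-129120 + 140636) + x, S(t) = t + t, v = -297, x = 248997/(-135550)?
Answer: 135550/1480228103 ≈ 9.1574e-5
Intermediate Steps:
x = -248997/135550 (x = 248997*(-1/135550) = -248997/135550 ≈ -1.8369)
S(t) = 2*t
H = 1560744803/135550 (H = (-129120 + 140636) - 248997/135550 = 11516 - 248997/135550 = 1560744803/135550 ≈ 11514.)
1/(S(v) + H) = 1/(2*(-297) + 1560744803/135550) = 1/(-594 + 1560744803/135550) = 1/(1480228103/135550) = 135550/1480228103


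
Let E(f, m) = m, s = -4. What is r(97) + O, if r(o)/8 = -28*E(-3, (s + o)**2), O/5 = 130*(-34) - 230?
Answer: -1960626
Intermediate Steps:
O = -23250 (O = 5*(130*(-34) - 230) = 5*(-4420 - 230) = 5*(-4650) = -23250)
r(o) = -224*(-4 + o)**2 (r(o) = 8*(-28*(-4 + o)**2) = -224*(-4 + o)**2)
r(97) + O = -224*(-4 + 97)**2 - 23250 = -224*93**2 - 23250 = -224*8649 - 23250 = -1937376 - 23250 = -1960626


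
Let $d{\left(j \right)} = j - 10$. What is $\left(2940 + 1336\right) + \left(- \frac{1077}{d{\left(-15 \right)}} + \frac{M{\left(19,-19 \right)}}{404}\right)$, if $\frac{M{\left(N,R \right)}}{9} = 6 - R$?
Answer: $\frac{43628333}{10100} \approx 4319.6$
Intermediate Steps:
$d{\left(j \right)} = -10 + j$
$M{\left(N,R \right)} = 54 - 9 R$ ($M{\left(N,R \right)} = 9 \left(6 - R\right) = 54 - 9 R$)
$\left(2940 + 1336\right) + \left(- \frac{1077}{d{\left(-15 \right)}} + \frac{M{\left(19,-19 \right)}}{404}\right) = \left(2940 + 1336\right) - \left(\frac{1077}{-10 - 15} - \frac{54 - -171}{404}\right) = 4276 + \left(- \frac{1077}{-25} + \left(54 + 171\right) \frac{1}{404}\right) = 4276 + \left(\left(-1077\right) \left(- \frac{1}{25}\right) + 225 \cdot \frac{1}{404}\right) = 4276 + \left(\frac{1077}{25} + \frac{225}{404}\right) = 4276 + \frac{440733}{10100} = \frac{43628333}{10100}$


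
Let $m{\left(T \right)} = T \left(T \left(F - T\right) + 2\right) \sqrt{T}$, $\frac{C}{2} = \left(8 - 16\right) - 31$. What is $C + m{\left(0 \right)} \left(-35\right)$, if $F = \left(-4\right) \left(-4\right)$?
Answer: $-78$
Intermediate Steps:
$F = 16$
$C = -78$ ($C = 2 \left(\left(8 - 16\right) - 31\right) = 2 \left(-8 - 31\right) = 2 \left(-39\right) = -78$)
$m{\left(T \right)} = T^{\frac{3}{2}} \left(2 + T \left(16 - T\right)\right)$ ($m{\left(T \right)} = T \left(T \left(16 - T\right) + 2\right) \sqrt{T} = T \left(2 + T \left(16 - T\right)\right) \sqrt{T} = T^{\frac{3}{2}} \left(2 + T \left(16 - T\right)\right)$)
$C + m{\left(0 \right)} \left(-35\right) = -78 + 0^{\frac{3}{2}} \left(2 - 0^{2} + 16 \cdot 0\right) \left(-35\right) = -78 + 0 \left(2 - 0 + 0\right) \left(-35\right) = -78 + 0 \left(2 + 0 + 0\right) \left(-35\right) = -78 + 0 \cdot 2 \left(-35\right) = -78 + 0 \left(-35\right) = -78 + 0 = -78$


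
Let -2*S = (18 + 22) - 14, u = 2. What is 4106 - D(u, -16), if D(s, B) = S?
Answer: 4119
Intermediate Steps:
S = -13 (S = -((18 + 22) - 14)/2 = -(40 - 14)/2 = -½*26 = -13)
D(s, B) = -13
4106 - D(u, -16) = 4106 - 1*(-13) = 4106 + 13 = 4119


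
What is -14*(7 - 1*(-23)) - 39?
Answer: -459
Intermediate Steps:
-14*(7 - 1*(-23)) - 39 = -14*(7 + 23) - 39 = -14*30 - 39 = -420 - 39 = -459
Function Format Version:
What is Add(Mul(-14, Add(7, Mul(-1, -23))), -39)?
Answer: -459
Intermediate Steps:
Add(Mul(-14, Add(7, Mul(-1, -23))), -39) = Add(Mul(-14, Add(7, 23)), -39) = Add(Mul(-14, 30), -39) = Add(-420, -39) = -459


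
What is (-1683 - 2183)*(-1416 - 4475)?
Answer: 22774606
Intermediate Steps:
(-1683 - 2183)*(-1416 - 4475) = -3866*(-5891) = 22774606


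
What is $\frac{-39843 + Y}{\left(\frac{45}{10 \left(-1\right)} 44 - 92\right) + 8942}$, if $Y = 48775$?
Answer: $\frac{319}{309} \approx 1.0324$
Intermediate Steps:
$\frac{-39843 + Y}{\left(\frac{45}{10 \left(-1\right)} 44 - 92\right) + 8942} = \frac{-39843 + 48775}{\left(\frac{45}{10 \left(-1\right)} 44 - 92\right) + 8942} = \frac{8932}{\left(\frac{45}{-10} \cdot 44 - 92\right) + 8942} = \frac{8932}{\left(45 \left(- \frac{1}{10}\right) 44 - 92\right) + 8942} = \frac{8932}{\left(\left(- \frac{9}{2}\right) 44 - 92\right) + 8942} = \frac{8932}{\left(-198 - 92\right) + 8942} = \frac{8932}{-290 + 8942} = \frac{8932}{8652} = 8932 \cdot \frac{1}{8652} = \frac{319}{309}$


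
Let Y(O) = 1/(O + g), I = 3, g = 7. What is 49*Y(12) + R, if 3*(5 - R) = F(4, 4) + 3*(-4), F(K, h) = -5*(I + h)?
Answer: 1325/57 ≈ 23.246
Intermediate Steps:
Y(O) = 1/(7 + O) (Y(O) = 1/(O + 7) = 1/(7 + O))
F(K, h) = -15 - 5*h (F(K, h) = -5*(3 + h) = -15 - 5*h)
R = 62/3 (R = 5 - ((-15 - 5*4) + 3*(-4))/3 = 5 - ((-15 - 20) - 12)/3 = 5 - (-35 - 12)/3 = 5 - 1/3*(-47) = 5 + 47/3 = 62/3 ≈ 20.667)
49*Y(12) + R = 49/(7 + 12) + 62/3 = 49/19 + 62/3 = 1325/57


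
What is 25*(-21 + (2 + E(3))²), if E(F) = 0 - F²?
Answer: 700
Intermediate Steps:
E(F) = -F²
25*(-21 + (2 + E(3))²) = 25*(-21 + (2 - 1*3²)²) = 25*(-21 + (2 - 1*9)²) = 25*(-21 + (2 - 9)²) = 25*(-21 + (-7)²) = 25*(-21 + 49) = 25*28 = 700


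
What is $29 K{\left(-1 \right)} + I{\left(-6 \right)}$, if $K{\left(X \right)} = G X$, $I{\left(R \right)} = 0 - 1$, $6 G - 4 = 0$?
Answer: $- \frac{61}{3} \approx -20.333$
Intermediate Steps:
$G = \frac{2}{3}$ ($G = \frac{2}{3} + \frac{1}{6} \cdot 0 = \frac{2}{3} + 0 = \frac{2}{3} \approx 0.66667$)
$I{\left(R \right)} = -1$ ($I{\left(R \right)} = 0 - 1 = -1$)
$K{\left(X \right)} = \frac{2 X}{3}$
$29 K{\left(-1 \right)} + I{\left(-6 \right)} = 29 \cdot \frac{2}{3} \left(-1\right) - 1 = 29 \left(- \frac{2}{3}\right) - 1 = - \frac{58}{3} - 1 = - \frac{61}{3}$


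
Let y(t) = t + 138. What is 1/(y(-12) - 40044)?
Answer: -1/39918 ≈ -2.5051e-5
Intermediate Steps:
y(t) = 138 + t
1/(y(-12) - 40044) = 1/((138 - 12) - 40044) = 1/(126 - 40044) = 1/(-39918) = -1/39918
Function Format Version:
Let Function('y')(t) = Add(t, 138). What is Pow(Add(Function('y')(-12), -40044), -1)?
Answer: Rational(-1, 39918) ≈ -2.5051e-5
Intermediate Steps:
Function('y')(t) = Add(138, t)
Pow(Add(Function('y')(-12), -40044), -1) = Pow(Add(Add(138, -12), -40044), -1) = Pow(Add(126, -40044), -1) = Pow(-39918, -1) = Rational(-1, 39918)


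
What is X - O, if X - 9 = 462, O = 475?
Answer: -4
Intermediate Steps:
X = 471 (X = 9 + 462 = 471)
X - O = 471 - 1*475 = 471 - 475 = -4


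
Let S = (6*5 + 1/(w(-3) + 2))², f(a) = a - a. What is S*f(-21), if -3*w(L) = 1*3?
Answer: 0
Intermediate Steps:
f(a) = 0
w(L) = -1 (w(L) = -3/3 = -⅓*3 = -1)
S = 961 (S = (6*5 + 1/(-1 + 2))² = (30 + 1/1)² = (30 + 1)² = 31² = 961)
S*f(-21) = 961*0 = 0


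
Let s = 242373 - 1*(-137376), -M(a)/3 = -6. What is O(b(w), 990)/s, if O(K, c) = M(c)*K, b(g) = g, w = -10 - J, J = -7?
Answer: -18/126583 ≈ -0.00014220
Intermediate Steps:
w = -3 (w = -10 - 1*(-7) = -10 + 7 = -3)
M(a) = 18 (M(a) = -3*(-6) = 18)
O(K, c) = 18*K
s = 379749 (s = 242373 + 137376 = 379749)
O(b(w), 990)/s = (18*(-3))/379749 = -54*1/379749 = -18/126583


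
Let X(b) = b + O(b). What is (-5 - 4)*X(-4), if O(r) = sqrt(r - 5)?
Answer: 36 - 27*I ≈ 36.0 - 27.0*I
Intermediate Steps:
O(r) = sqrt(-5 + r)
X(b) = b + sqrt(-5 + b)
(-5 - 4)*X(-4) = (-5 - 4)*(-4 + sqrt(-5 - 4)) = -9*(-4 + sqrt(-9)) = -9*(-4 + 3*I) = 36 - 27*I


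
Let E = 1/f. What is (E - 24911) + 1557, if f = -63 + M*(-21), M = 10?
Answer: -6375643/273 ≈ -23354.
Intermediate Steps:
f = -273 (f = -63 + 10*(-21) = -63 - 210 = -273)
E = -1/273 (E = 1/(-273) = -1/273 ≈ -0.0036630)
(E - 24911) + 1557 = (-1/273 - 24911) + 1557 = -6800704/273 + 1557 = -6375643/273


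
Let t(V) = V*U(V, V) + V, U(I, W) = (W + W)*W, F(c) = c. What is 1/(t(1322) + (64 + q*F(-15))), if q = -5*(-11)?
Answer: 1/4620877057 ≈ 2.1641e-10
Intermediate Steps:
q = 55
U(I, W) = 2*W² (U(I, W) = (2*W)*W = 2*W²)
t(V) = V + 2*V³ (t(V) = V*(2*V²) + V = 2*V³ + V = V + 2*V³)
1/(t(1322) + (64 + q*F(-15))) = 1/((1322 + 2*1322³) + (64 + 55*(-15))) = 1/((1322 + 2*2310438248) + (64 - 825)) = 1/((1322 + 4620876496) - 761) = 1/(4620877818 - 761) = 1/4620877057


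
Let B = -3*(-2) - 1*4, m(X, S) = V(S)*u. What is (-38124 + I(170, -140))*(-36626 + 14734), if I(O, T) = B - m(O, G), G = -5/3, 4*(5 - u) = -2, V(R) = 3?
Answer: 834928042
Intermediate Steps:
u = 11/2 (u = 5 - ¼*(-2) = 5 + ½ = 11/2 ≈ 5.5000)
G = -5/3 (G = -5*⅓ = -5/3 ≈ -1.6667)
m(X, S) = 33/2 (m(X, S) = 3*(11/2) = 33/2)
B = 2 (B = 6 - 4 = 2)
I(O, T) = -29/2 (I(O, T) = 2 - 1*33/2 = 2 - 33/2 = -29/2)
(-38124 + I(170, -140))*(-36626 + 14734) = (-38124 - 29/2)*(-36626 + 14734) = -76277/2*(-21892) = 834928042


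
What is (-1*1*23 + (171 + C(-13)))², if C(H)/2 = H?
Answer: 14884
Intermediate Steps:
C(H) = 2*H
(-1*1*23 + (171 + C(-13)))² = (-1*1*23 + (171 + 2*(-13)))² = (-1*23 + (171 - 26))² = (-23 + 145)² = 122² = 14884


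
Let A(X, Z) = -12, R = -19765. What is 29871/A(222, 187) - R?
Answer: 69103/4 ≈ 17276.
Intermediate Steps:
29871/A(222, 187) - R = 29871/(-12) - 1*(-19765) = 29871*(-1/12) + 19765 = -9957/4 + 19765 = 69103/4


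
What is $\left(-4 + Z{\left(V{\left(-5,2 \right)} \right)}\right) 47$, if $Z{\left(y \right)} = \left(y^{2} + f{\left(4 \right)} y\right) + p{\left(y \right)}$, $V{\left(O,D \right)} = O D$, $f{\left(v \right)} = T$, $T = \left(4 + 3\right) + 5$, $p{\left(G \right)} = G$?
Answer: $-1598$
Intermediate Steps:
$T = 12$ ($T = 7 + 5 = 12$)
$f{\left(v \right)} = 12$
$V{\left(O,D \right)} = D O$
$Z{\left(y \right)} = y^{2} + 13 y$ ($Z{\left(y \right)} = \left(y^{2} + 12 y\right) + y = y^{2} + 13 y$)
$\left(-4 + Z{\left(V{\left(-5,2 \right)} \right)}\right) 47 = \left(-4 + 2 \left(-5\right) \left(13 + 2 \left(-5\right)\right)\right) 47 = \left(-4 - 10 \left(13 - 10\right)\right) 47 = \left(-4 - 30\right) 47 = \left(-34\right) 47 = -1598$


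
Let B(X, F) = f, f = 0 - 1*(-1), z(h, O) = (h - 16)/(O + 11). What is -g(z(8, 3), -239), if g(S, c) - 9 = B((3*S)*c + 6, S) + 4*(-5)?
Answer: 10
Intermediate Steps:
z(h, O) = (-16 + h)/(11 + O)
f = 1 (f = 0 + 1 = 1)
B(X, F) = 1
g(S, c) = -10 (g(S, c) = 9 + (1 + 4*(-5)) = 9 + (1 - 20) = 9 - 19 = -10)
-g(z(8, 3), -239) = -1*(-10) = 10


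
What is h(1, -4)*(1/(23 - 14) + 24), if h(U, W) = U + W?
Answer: -217/3 ≈ -72.333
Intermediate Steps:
h(1, -4)*(1/(23 - 14) + 24) = (1 - 4)*(1/(23 - 14) + 24) = -3*(1/9 + 24) = -3*(⅑ + 24) = -3*217/9 = -217/3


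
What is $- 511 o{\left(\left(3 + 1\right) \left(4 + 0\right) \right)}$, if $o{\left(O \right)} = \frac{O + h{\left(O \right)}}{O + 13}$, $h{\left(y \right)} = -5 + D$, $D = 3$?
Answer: $- \frac{7154}{29} \approx -246.69$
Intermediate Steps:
$h{\left(y \right)} = -2$ ($h{\left(y \right)} = -5 + 3 = -2$)
$o{\left(O \right)} = \frac{-2 + O}{13 + O}$ ($o{\left(O \right)} = \frac{O - 2}{O + 13} = \frac{-2 + O}{13 + O}$)
$- 511 o{\left(\left(3 + 1\right) \left(4 + 0\right) \right)} = - 511 \frac{-2 + \left(3 + 1\right) \left(4 + 0\right)}{13 + \left(3 + 1\right) \left(4 + 0\right)} = - 511 \frac{-2 + 4 \cdot 4}{13 + 4 \cdot 4} = - 511 \frac{-2 + 16}{13 + 16} = - 511 \cdot \frac{1}{29} \cdot 14 = \left(-511\right) \frac{14}{29} = - \frac{7154}{29}$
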